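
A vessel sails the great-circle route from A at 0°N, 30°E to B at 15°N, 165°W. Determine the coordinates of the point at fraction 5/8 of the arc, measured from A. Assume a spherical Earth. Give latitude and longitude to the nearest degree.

≈ 45°N, 133°E

Write both endpoints as unit vectors p₁, p₂ with components (cos φ cos λ, cos φ sin λ, sin φ).
The central angle between the endpoints is δ = arccos(p₁·p₂) ≈ 2.773 rad (158.9°).
Interpolate at f = 5/8 with slerp weights a = sin((1−f)δ)/sin δ ≈ 2.397, b = sin(fδ)/sin δ ≈ 2.742.
p = a·p₁ + b·p₂ ≈ (-0.483, 0.513, 0.710); φ = arcsin(p_z) ≈ 45.22°, λ = atan2(p_y, p_x) ≈ 133.29°.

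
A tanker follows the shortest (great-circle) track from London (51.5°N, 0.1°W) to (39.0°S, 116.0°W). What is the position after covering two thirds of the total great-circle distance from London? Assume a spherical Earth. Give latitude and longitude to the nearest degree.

From cos δ = sin φ₁ sin φ₂ + cos φ₁ cos φ₂ cos Δλ, the central angle is δ ≈ 2.352 rad (134.7°).
Interpolate at f = 2/3 with slerp weights a = sin((1−f)δ)/sin δ ≈ 0.994, b = sin(fδ)/sin δ ≈ 1.408.
p = a·p₁ + b·p₂ ≈ (0.139, -0.984, -0.108); φ = arcsin(p_z) ≈ -6.21°, λ = atan2(p_y, p_x) ≈ -81.96°.

≈ (6°S, 82°W)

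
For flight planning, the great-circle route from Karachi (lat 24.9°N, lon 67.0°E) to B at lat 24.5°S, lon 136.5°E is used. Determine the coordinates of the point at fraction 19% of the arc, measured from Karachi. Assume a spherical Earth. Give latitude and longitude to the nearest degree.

Write both endpoints as unit vectors p₁, p₂ with components (cos φ cos λ, cos φ sin λ, sin φ).
The central angle between the endpoints is δ = arccos(p₁·p₂) ≈ 1.456 rad (83.4°).
Interpolate at f = 0.19 with slerp weights a = sin((1−f)δ)/sin δ ≈ 0.931, b = sin(fδ)/sin δ ≈ 0.275.
p = a·p₁ + b·p₂ ≈ (0.148, 0.949, 0.278); φ = arcsin(p_z) ≈ 16.13°, λ = atan2(p_y, p_x) ≈ 81.12°.

≈ lat 16°N, lon 81°E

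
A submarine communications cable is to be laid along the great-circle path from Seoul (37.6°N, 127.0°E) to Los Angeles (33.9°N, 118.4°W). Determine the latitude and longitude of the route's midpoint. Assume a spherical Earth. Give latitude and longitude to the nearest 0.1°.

≈ 53.1°N, 173.6°W

Write both endpoints as unit vectors p₁, p₂ with components (cos φ cos λ, cos φ sin λ, sin φ).
The central angle between the endpoints is δ = arccos(p₁·p₂) ≈ 1.504 rad (86.2°).
Interpolate at f = 1/2 with slerp weights a = sin((1−f)δ)/sin δ ≈ 0.685, b = sin(fδ)/sin δ ≈ 0.685.
p = a·p₁ + b·p₂ ≈ (-0.597, -0.067, 0.800); φ = arcsin(p_z) ≈ 53.10°, λ = atan2(p_y, p_x) ≈ -173.63°.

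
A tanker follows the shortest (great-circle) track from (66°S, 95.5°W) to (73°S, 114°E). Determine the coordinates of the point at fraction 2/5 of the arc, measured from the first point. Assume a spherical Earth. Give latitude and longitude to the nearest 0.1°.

Write both endpoints as unit vectors p₁, p₂ with components (cos φ cos λ, cos φ sin λ, sin φ).
The central angle between the endpoints is δ = arccos(p₁·p₂) ≈ 0.692 rad (39.6°).
Interpolate at f = 2/5 with slerp weights a = sin((1−f)δ)/sin δ ≈ 0.632, b = sin(fδ)/sin δ ≈ 0.428.
p = a·p₁ + b·p₂ ≈ (-0.076, -0.142, -0.987); φ = arcsin(p_z) ≈ -80.77°, λ = atan2(p_y, p_x) ≈ -118.10°.

≈ (80.8°S, 118.1°W)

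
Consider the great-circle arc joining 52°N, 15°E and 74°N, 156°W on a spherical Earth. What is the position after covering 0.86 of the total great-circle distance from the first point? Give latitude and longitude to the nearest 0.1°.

≈ 81.4°N, 150.0°W

From cos δ = sin φ₁ sin φ₂ + cos φ₁ cos φ₂ cos Δλ, the central angle is δ ≈ 0.940 rad (53.9°).
Interpolate at f = 0.86 with slerp weights a = sin((1−f)δ)/sin δ ≈ 0.162, b = sin(fδ)/sin δ ≈ 0.896.
p = a·p₁ + b·p₂ ≈ (-0.129, -0.075, 0.989); φ = arcsin(p_z) ≈ 81.44°, λ = atan2(p_y, p_x) ≈ -149.97°.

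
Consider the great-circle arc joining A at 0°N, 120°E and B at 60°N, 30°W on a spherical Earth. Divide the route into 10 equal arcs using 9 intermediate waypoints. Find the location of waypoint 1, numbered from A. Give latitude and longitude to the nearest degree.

The haversine formula gives a central angle δ ≈ 2.019 rad (115.7°) between the endpoints.
Interpolate at f = 1/10 with slerp weights a = sin((1−f)δ)/sin δ ≈ 1.076, b = sin(fδ)/sin δ ≈ 0.222.
p = a·p₁ + b·p₂ ≈ (-0.442, 0.876, 0.193); φ = arcsin(p_z) ≈ 11.11°, λ = atan2(p_y, p_x) ≈ 116.75°.

≈ 11°N, 117°E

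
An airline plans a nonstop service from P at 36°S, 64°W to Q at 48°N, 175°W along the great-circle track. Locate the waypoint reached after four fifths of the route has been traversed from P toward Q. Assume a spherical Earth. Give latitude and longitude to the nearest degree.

≈ 37°N, 143°W

Convert each endpoint to a unit vector on the sphere (x = cos φ cos λ, y = cos φ sin λ, z = sin φ).
The central angle between the endpoints is δ = arccos(p₁·p₂) ≈ 2.253 rad (129.1°).
Interpolate at f = 4/5 with slerp weights a = sin((1−f)δ)/sin δ ≈ 0.561, b = sin(fδ)/sin δ ≈ 1.254.
p = a·p₁ + b·p₂ ≈ (-0.637, -0.481, 0.602); φ = arcsin(p_z) ≈ 37.02°, λ = atan2(p_y, p_x) ≈ -142.92°.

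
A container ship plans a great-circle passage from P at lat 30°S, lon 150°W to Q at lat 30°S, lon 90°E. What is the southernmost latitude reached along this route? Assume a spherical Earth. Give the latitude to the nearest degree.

≈ 49°S

The great circle lies in the plane with unit normal n̂ = (p₁ × p₂)/|p₁ × p₂|.
Here n̂_z ≈ -0.655; the vertex latitude is φ_max = arccos|n̂_z| ≈ 49.1°.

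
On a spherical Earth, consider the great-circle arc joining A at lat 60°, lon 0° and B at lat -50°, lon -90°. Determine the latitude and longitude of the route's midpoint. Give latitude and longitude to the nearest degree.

Convert each endpoint to a unit vector on the sphere (x = cos φ cos λ, y = cos φ sin λ, z = sin φ).
The central angle between the endpoints is δ = arccos(p₁·p₂) ≈ 2.296 rad (131.6°).
Interpolate at f = 1/2 with slerp weights a = sin((1−f)δ)/sin δ ≈ 1.219, b = sin(fδ)/sin δ ≈ 1.219.
p = a·p₁ + b·p₂ ≈ (0.609, -0.783, 0.122); φ = arcsin(p_z) ≈ 7.00°, λ = atan2(p_y, p_x) ≈ -52.12°.

≈ lat 7°, lon -52°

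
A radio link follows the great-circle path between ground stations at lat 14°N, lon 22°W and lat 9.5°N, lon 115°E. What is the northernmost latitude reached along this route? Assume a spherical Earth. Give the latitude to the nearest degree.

The great circle lies in the plane with unit normal n̂ = (p₁ × p₂)/|p₁ × p₂|.
Here n̂_z ≈ +0.869; the vertex latitude is φ_max = arccos|n̂_z| ≈ 29.7°.

≈ 30°N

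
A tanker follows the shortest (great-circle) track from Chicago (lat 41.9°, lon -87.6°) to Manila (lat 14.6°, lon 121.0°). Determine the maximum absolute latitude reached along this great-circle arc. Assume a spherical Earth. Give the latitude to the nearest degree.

The great circle lies in the plane with unit normal n̂ = (p₁ × p₂)/|p₁ × p₂|.
Here n̂_z ≈ -0.389; the vertex latitude is φ_max = arccos|n̂_z| ≈ 67.1°.

≈ 67°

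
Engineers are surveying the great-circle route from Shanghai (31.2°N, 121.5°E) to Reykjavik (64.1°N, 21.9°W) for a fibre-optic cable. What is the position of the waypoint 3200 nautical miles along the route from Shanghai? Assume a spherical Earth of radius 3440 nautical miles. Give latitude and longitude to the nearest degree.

Convert each endpoint to a unit vector on the sphere (x = cos φ cos λ, y = cos φ sin λ, z = sin φ).
The central angle between the endpoints is δ = arccos(p₁·p₂) ≈ 1.404 rad (80.4°). The total great-circle distance is δ·R ≈ 1.404 × 3440 ≈ 4830 nmi, so the target fraction is f = 3200/4830 ≈ 0.663.
Interpolate at f ≈ 0.663 with slerp weights a = sin((1−f)δ)/sin δ ≈ 0.463, b = sin(fδ)/sin δ ≈ 0.813.
p = a·p₁ + b·p₂ ≈ (0.123, 0.205, 0.971); φ = arcsin(p_z) ≈ 76.18°, λ = atan2(p_y, p_x) ≈ 59.08°.

≈ 76°N, 59°E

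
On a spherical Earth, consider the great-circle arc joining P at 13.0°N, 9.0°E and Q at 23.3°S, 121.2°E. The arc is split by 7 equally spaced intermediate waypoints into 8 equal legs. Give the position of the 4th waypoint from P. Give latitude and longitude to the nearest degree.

Write both endpoints as unit vectors p₁, p₂ with components (cos φ cos λ, cos φ sin λ, sin φ).
The central angle between the endpoints is δ = arccos(p₁·p₂) ≈ 2.012 rad (115.3°).
Interpolate at f = 4/8 with slerp weights a = sin((1−f)δ)/sin δ ≈ 0.934, b = sin(fδ)/sin δ ≈ 0.934.
p = a·p₁ + b·p₂ ≈ (0.455, 0.876, -0.159); φ = arcsin(p_z) ≈ -9.17°, λ = atan2(p_y, p_x) ≈ 62.58°.

≈ 9°S, 63°E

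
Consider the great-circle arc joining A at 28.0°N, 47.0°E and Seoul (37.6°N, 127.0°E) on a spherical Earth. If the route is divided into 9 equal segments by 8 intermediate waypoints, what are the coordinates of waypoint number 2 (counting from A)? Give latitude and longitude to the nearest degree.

From cos δ = sin φ₁ sin φ₂ + cos φ₁ cos φ₂ cos Δλ, the central angle is δ ≈ 1.151 rad (65.9°).
Interpolate at f = 2/9 with slerp weights a = sin((1−f)δ)/sin δ ≈ 0.854, b = sin(fδ)/sin δ ≈ 0.277.
p = a·p₁ + b·p₂ ≈ (0.382, 0.727, 0.570); φ = arcsin(p_z) ≈ 34.76°, λ = atan2(p_y, p_x) ≈ 62.25°.

≈ 35°N, 62°E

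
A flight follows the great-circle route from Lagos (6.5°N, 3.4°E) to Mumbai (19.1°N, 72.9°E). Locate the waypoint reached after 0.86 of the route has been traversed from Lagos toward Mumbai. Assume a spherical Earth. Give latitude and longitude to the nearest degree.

≈ (19°N, 63°E)

Write both endpoints as unit vectors p₁, p₂ with components (cos φ cos λ, cos φ sin λ, sin φ).
The central angle between the endpoints is δ = arccos(p₁·p₂) ≈ 1.196 rad (68.5°).
Interpolate at f = 0.86 with slerp weights a = sin((1−f)δ)/sin δ ≈ 0.179, b = sin(fδ)/sin δ ≈ 0.920.
p = a·p₁ + b·p₂ ≈ (0.433, 0.842, 0.321); φ = arcsin(p_z) ≈ 18.75°, λ = atan2(p_y, p_x) ≈ 62.76°.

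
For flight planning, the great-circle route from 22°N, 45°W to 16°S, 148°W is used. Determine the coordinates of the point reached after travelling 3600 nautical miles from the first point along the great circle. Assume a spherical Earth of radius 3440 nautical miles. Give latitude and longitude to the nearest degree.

Convert each endpoint to a unit vector on the sphere (x = cos φ cos λ, y = cos φ sin λ, z = sin φ).
The central angle between the endpoints is δ = arccos(p₁·p₂) ≈ 1.879 rad (107.7°). The total great-circle distance is δ·R ≈ 1.879 × 3440 ≈ 6465 nmi, so the target fraction is f = 3600/6465 ≈ 0.557.
Interpolate at f ≈ 0.557 with slerp weights a = sin((1−f)δ)/sin δ ≈ 0.777, b = sin(fδ)/sin δ ≈ 0.909.
p = a·p₁ + b·p₂ ≈ (-0.232, -0.972, 0.040); φ = arcsin(p_z) ≈ 2.32°, λ = atan2(p_y, p_x) ≈ -103.40°.

≈ 2°N, 103°W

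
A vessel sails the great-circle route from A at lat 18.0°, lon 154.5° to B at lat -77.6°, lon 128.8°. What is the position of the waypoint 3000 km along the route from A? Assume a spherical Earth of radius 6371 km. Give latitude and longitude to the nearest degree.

≈ lat -9°, lon 152°

The haversine formula gives a central angle δ ≈ 1.689 rad (96.8°) between the endpoints. The total great-circle distance is δ·R ≈ 1.689 × 6371 ≈ 10760 km, so the target fraction is f = 3000/10760 ≈ 0.279.
Interpolate at f ≈ 0.279 with slerp weights a = sin((1−f)δ)/sin δ ≈ 0.945, b = sin(fδ)/sin δ ≈ 0.457.
p = a·p₁ + b·p₂ ≈ (-0.873, 0.463, -0.154); φ = arcsin(p_z) ≈ -8.87°, λ = atan2(p_y, p_x) ≈ 152.03°.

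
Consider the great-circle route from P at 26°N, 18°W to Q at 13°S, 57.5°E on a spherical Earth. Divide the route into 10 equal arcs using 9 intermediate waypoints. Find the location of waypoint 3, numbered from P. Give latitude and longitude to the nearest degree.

Convert each endpoint to a unit vector on the sphere (x = cos φ cos λ, y = cos φ sin λ, z = sin φ).
The central angle between the endpoints is δ = arccos(p₁·p₂) ≈ 1.450 rad (83.1°).
Interpolate at f = 3/10 with slerp weights a = sin((1−f)δ)/sin δ ≈ 0.856, b = sin(fδ)/sin δ ≈ 0.424.
p = a·p₁ + b·p₂ ≈ (0.954, 0.111, 0.280); φ = arcsin(p_z) ≈ 16.24°, λ = atan2(p_y, p_x) ≈ 6.65°.

≈ 16°N, 7°E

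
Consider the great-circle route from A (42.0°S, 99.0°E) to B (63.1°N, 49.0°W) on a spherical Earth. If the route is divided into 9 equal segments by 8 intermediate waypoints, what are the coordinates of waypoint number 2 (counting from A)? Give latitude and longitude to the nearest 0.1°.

≈ (11.6°S, 82.2°E)

Convert each endpoint to a unit vector on the sphere (x = cos φ cos λ, y = cos φ sin λ, z = sin φ).
The central angle between the endpoints is δ = arccos(p₁·p₂) ≈ 2.651 rad (151.9°).
Interpolate at f = 2/9 with slerp weights a = sin((1−f)δ)/sin δ ≈ 1.871, b = sin(fδ)/sin δ ≈ 1.178.
p = a·p₁ + b·p₂ ≈ (0.132, 0.971, -0.201); φ = arcsin(p_z) ≈ -11.59°, λ = atan2(p_y, p_x) ≈ 82.24°.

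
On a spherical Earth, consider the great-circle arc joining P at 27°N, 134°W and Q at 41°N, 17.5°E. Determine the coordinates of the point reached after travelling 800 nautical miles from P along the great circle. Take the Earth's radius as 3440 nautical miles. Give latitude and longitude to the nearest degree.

≈ 39°N, 128°W

Convert each endpoint to a unit vector on the sphere (x = cos φ cos λ, y = cos φ sin λ, z = sin φ).
The central angle between the endpoints is δ = arccos(p₁·p₂) ≈ 1.868 rad (107.0°). The total great-circle distance is δ·R ≈ 1.868 × 3440 ≈ 6427 nmi, so the target fraction is f = 800/6427 ≈ 0.124.
Interpolate at f ≈ 0.124 with slerp weights a = sin((1−f)δ)/sin δ ≈ 1.044, b = sin(fδ)/sin δ ≈ 0.241.
p = a·p₁ + b·p₂ ≈ (-0.473, -0.614, 0.632); φ = arcsin(p_z) ≈ 39.20°, λ = atan2(p_y, p_x) ≈ -127.57°.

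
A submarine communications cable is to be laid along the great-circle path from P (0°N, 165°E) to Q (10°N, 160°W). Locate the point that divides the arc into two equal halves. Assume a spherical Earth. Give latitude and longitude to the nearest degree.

Convert each endpoint to a unit vector on the sphere (x = cos φ cos λ, y = cos φ sin λ, z = sin φ).
The central angle between the endpoints is δ = arccos(p₁·p₂) ≈ 0.632 rad (36.2°).
Interpolate at f = 1/2 with slerp weights a = sin((1−f)δ)/sin δ ≈ 0.526, b = sin(fδ)/sin δ ≈ 0.526.
p = a·p₁ + b·p₂ ≈ (-0.995, -0.041, 0.091); φ = arcsin(p_z) ≈ 5.24°, λ = atan2(p_y, p_x) ≈ -177.64°.

≈ (5°N, 178°W)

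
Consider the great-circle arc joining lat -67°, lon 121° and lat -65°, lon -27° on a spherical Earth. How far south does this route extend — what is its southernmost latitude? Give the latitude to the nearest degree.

≈ -83°

The great circle lies in the plane with unit normal n̂ = (p₁ × p₂)/|p₁ × p₂|.
Here n̂_z ≈ -0.122; the vertex latitude is φ_max = arccos|n̂_z| ≈ 83.0°.
Check via Clairaut: cos φ_max = |cos φ₁| · sin C = cos(67.0°)·sin(161.9°) ≈ 0.122, again giving ≈ 83.0°.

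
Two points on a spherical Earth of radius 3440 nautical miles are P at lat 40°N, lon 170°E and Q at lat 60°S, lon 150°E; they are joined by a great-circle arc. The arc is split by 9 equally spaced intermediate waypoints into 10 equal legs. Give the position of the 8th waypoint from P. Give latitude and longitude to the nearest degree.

Write both endpoints as unit vectors p₁, p₂ with components (cos φ cos λ, cos φ sin λ, sin φ).
The central angle between the endpoints is δ = arccos(p₁·p₂) ≈ 1.769 rad (101.3°).
Interpolate at f = 8/10 with slerp weights a = sin((1−f)δ)/sin δ ≈ 0.353, b = sin(fδ)/sin δ ≈ 1.008.
p = a·p₁ + b·p₂ ≈ (-0.703, 0.299, -0.645); φ = arcsin(p_z) ≈ -40.20°, λ = atan2(p_y, p_x) ≈ 156.96°.

≈ lat 40°S, lon 157°E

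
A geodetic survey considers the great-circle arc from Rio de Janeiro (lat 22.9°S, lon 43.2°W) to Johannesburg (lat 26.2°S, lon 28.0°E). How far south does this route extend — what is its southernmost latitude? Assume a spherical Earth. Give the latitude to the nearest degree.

The great circle lies in the plane with unit normal n̂ = (p₁ × p₂)/|p₁ × p₂|.
Here n̂_z ≈ +0.870; the vertex latitude is φ_max = arccos|n̂_z| ≈ 29.5°.

≈ 29°S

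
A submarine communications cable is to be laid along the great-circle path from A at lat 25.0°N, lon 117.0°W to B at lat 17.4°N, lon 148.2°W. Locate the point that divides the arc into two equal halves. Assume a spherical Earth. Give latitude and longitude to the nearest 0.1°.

From cos δ = sin φ₁ sin φ₂ + cos φ₁ cos φ₂ cos Δλ, the central angle is δ ≈ 0.523 rad (30.0°).
Interpolate at f = 1/2 with slerp weights a = sin((1−f)δ)/sin δ ≈ 0.518, b = sin(fδ)/sin δ ≈ 0.518.
p = a·p₁ + b·p₂ ≈ (-0.633, -0.678, 0.374); φ = arcsin(p_z) ≈ 21.93°, λ = atan2(p_y, p_x) ≈ -133.01°.

≈ lat 21.9°N, lon 133.0°W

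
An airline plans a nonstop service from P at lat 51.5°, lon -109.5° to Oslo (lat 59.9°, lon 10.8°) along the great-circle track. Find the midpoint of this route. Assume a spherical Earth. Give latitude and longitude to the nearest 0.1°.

≈ lat 70.9°, lon -60.0°

The haversine formula gives a central angle δ ≈ 1.024 rad (58.7°) between the endpoints.
Interpolate at f = 1/2 with slerp weights a = sin((1−f)δ)/sin δ ≈ 0.574, b = sin(fδ)/sin δ ≈ 0.574.
p = a·p₁ + b·p₂ ≈ (0.163, -0.283, 0.945); φ = arcsin(p_z) ≈ 70.94°, λ = atan2(p_y, p_x) ≈ -59.97°.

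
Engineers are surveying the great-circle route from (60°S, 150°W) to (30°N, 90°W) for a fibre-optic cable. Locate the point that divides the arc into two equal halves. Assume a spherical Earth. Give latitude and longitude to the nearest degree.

Write both endpoints as unit vectors p₁, p₂ with components (cos φ cos λ, cos φ sin λ, sin φ).
The central angle between the endpoints is δ = arccos(p₁·p₂) ≈ 1.789 rad (102.5°).
Interpolate at f = 1/2 with slerp weights a = sin((1−f)δ)/sin δ ≈ 0.799, b = sin(fδ)/sin δ ≈ 0.799.
p = a·p₁ + b·p₂ ≈ (-0.346, -0.892, -0.292); φ = arcsin(p_z) ≈ -17.00°, λ = atan2(p_y, p_x) ≈ -111.21°.

≈ (17°S, 111°W)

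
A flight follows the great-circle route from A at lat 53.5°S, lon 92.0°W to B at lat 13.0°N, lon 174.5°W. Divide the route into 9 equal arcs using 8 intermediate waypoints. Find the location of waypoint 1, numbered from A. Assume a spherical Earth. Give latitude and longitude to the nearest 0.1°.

≈ lat 49.8°S, lon 108.2°W

Write both endpoints as unit vectors p₁, p₂ with components (cos φ cos λ, cos φ sin λ, sin φ).
The central angle between the endpoints is δ = arccos(p₁·p₂) ≈ 1.676 rad (96.0°).
Interpolate at f = 1/9 with slerp weights a = sin((1−f)δ)/sin δ ≈ 1.002, b = sin(fδ)/sin δ ≈ 0.186.
p = a·p₁ + b·p₂ ≈ (-0.201, -0.613, -0.764); φ = arcsin(p_z) ≈ -49.80°, λ = atan2(p_y, p_x) ≈ -108.18°.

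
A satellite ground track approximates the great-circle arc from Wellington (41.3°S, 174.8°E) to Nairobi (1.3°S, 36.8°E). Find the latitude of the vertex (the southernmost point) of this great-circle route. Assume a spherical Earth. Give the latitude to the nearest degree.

≈ 53°S

The great circle lies in the plane with unit normal n̂ = (p₁ × p₂)/|p₁ × p₂|.
Here n̂_z ≈ -0.599; the vertex latitude is φ_max = arccos|n̂_z| ≈ 53.2°.
Check via Clairaut: cos φ_max = |cos φ₁| · sin C = cos(41.3°)·sin(127.2°) ≈ 0.599, again giving ≈ 53.2°.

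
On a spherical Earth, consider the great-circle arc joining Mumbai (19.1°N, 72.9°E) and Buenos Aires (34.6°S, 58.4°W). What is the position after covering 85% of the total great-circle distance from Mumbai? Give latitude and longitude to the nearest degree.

≈ (35°S, 34°W)

The haversine formula gives a central angle δ ≈ 2.345 rad (134.4°) between the endpoints.
Interpolate at f = 0.85 with slerp weights a = sin((1−f)δ)/sin δ ≈ 0.482, b = sin(fδ)/sin δ ≈ 1.276.
p = a·p₁ + b·p₂ ≈ (0.684, -0.459, -0.567); φ = arcsin(p_z) ≈ -34.52°, λ = atan2(p_y, p_x) ≈ -33.87°.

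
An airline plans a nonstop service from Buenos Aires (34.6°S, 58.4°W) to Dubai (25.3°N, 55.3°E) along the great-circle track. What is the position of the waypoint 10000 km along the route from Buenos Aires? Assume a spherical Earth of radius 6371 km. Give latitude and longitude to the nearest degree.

Convert each endpoint to a unit vector on the sphere (x = cos φ cos λ, y = cos φ sin λ, z = sin φ).
The central angle between the endpoints is δ = arccos(p₁·p₂) ≈ 2.143 rad (122.8°). The total great-circle distance is δ·R ≈ 2.143 × 6371 ≈ 13655 km, so the target fraction is f = 10000/13655 ≈ 0.732.
Interpolate at f ≈ 0.732 with slerp weights a = sin((1−f)δ)/sin δ ≈ 0.646, b = sin(fδ)/sin δ ≈ 1.190.
p = a·p₁ + b·p₂ ≈ (0.891, 0.432, 0.142); φ = arcsin(p_z) ≈ 8.15°, λ = atan2(p_y, p_x) ≈ 25.85°.

≈ 8°N, 26°E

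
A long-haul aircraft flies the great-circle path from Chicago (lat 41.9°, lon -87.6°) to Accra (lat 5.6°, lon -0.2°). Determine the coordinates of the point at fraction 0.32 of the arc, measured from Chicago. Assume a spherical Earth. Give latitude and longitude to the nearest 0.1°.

≈ lat 37.6°, lon -52.7°

Convert each endpoint to a unit vector on the sphere (x = cos φ cos λ, y = cos φ sin λ, z = sin φ).
The central angle between the endpoints is δ = arccos(p₁·p₂) ≈ 1.472 rad (84.3°).
Interpolate at f = 0.32 with slerp weights a = sin((1−f)δ)/sin δ ≈ 0.846, b = sin(fδ)/sin δ ≈ 0.456.
p = a·p₁ + b·p₂ ≈ (0.480, -0.631, 0.610); φ = arcsin(p_z) ≈ 37.56°, λ = atan2(p_y, p_x) ≈ -52.72°.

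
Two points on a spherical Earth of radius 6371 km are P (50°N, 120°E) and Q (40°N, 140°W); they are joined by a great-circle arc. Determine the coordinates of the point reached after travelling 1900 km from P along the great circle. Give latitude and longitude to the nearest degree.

≈ (57°N, 146°E)

Convert each endpoint to a unit vector on the sphere (x = cos φ cos λ, y = cos φ sin λ, z = sin φ).
The central angle between the endpoints is δ = arccos(p₁·p₂) ≈ 1.152 rad (66.0°). The total great-circle distance is δ·R ≈ 1.152 × 6371 ≈ 7338 km, so the target fraction is f = 1900/7338 ≈ 0.259.
Interpolate at f ≈ 0.259 with slerp weights a = sin((1−f)δ)/sin δ ≈ 0.825, b = sin(fδ)/sin δ ≈ 0.322.
p = a·p₁ + b·p₂ ≈ (-0.454, 0.301, 0.839); φ = arcsin(p_z) ≈ 57.01°, λ = atan2(p_y, p_x) ≈ 146.46°.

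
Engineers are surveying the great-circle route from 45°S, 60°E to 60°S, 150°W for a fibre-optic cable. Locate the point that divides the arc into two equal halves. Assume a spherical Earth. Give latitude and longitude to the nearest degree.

≈ 77°S, 102°E

Write both endpoints as unit vectors p₁, p₂ with components (cos φ cos λ, cos φ sin λ, sin φ).
The central angle between the endpoints is δ = arccos(p₁·p₂) ≈ 1.260 rad (72.2°).
Interpolate at f = 1/2 with slerp weights a = sin((1−f)δ)/sin δ ≈ 0.619, b = sin(fδ)/sin δ ≈ 0.619.
p = a·p₁ + b·p₂ ≈ (-0.049, 0.224, -0.973); φ = arcsin(p_z) ≈ -76.73°, λ = atan2(p_y, p_x) ≈ 102.37°.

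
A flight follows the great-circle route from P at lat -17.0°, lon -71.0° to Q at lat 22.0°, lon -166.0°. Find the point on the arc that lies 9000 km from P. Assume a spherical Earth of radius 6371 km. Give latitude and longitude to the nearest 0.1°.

From cos δ = sin φ₁ sin φ₂ + cos φ₁ cos φ₂ cos Δλ, the central angle is δ ≈ 1.759 rad (100.8°). The total great-circle distance is δ·R ≈ 1.759 × 6371 ≈ 11205 km, so the target fraction is f = 9000/11205 ≈ 0.803.
Interpolate at f ≈ 0.803 with slerp weights a = sin((1−f)δ)/sin δ ≈ 0.345, b = sin(fδ)/sin δ ≈ 1.005.
p = a·p₁ + b·p₂ ≈ (-0.797, -0.538, 0.276); φ = arcsin(p_z) ≈ 16.00°, λ = atan2(p_y, p_x) ≈ -145.99°.

≈ lat 16.0°, lon -146.0°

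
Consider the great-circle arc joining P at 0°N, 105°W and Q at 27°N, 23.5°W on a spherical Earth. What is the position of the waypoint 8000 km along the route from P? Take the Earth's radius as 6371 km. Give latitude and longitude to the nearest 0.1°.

Convert each endpoint to a unit vector on the sphere (x = cos φ cos λ, y = cos φ sin λ, z = sin φ).
The central angle between the endpoints is δ = arccos(p₁·p₂) ≈ 1.439 rad (82.4°). The total great-circle distance is δ·R ≈ 1.439 × 6371 ≈ 9166 km, so the target fraction is f = 8000/9166 ≈ 0.873.
Interpolate at f ≈ 0.873 with slerp weights a = sin((1−f)δ)/sin δ ≈ 0.184, b = sin(fδ)/sin δ ≈ 0.959.
p = a·p₁ + b·p₂ ≈ (0.736, -0.518, 0.435); φ = arcsin(p_z) ≈ 25.81°, λ = atan2(p_y, p_x) ≈ -35.14°.

≈ 25.8°N, 35.1°W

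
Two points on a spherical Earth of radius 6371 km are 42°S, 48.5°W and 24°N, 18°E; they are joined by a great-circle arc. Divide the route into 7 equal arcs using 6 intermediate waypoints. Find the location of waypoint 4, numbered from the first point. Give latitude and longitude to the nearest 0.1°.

Write both endpoints as unit vectors p₁, p₂ with components (cos φ cos λ, cos φ sin λ, sin φ).
The central angle between the endpoints is δ = arccos(p₁·p₂) ≈ 1.572 rad (90.1°).
Interpolate at f = 4/7 with slerp weights a = sin((1−f)δ)/sin δ ≈ 0.624, b = sin(fδ)/sin δ ≈ 0.782.
p = a·p₁ + b·p₂ ≈ (0.987, -0.126, -0.099); φ = arcsin(p_z) ≈ -5.70°, λ = atan2(p_y, p_x) ≈ -7.30°.

≈ 5.7°S, 7.3°W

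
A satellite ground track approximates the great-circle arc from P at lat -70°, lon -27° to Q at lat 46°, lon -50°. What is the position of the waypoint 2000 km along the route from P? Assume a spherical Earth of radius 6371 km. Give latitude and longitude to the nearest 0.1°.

From cos δ = sin φ₁ sin φ₂ + cos φ₁ cos φ₂ cos Δλ, the central angle is δ ≈ 2.046 rad (117.2°). The total great-circle distance is δ·R ≈ 2.046 × 6371 ≈ 13033 km, so the target fraction is f = 2000/13033 ≈ 0.153.
Interpolate at f ≈ 0.153 with slerp weights a = sin((1−f)δ)/sin δ ≈ 1.110, b = sin(fδ)/sin δ ≈ 0.347.
p = a·p₁ + b·p₂ ≈ (0.493, -0.357, -0.793); φ = arcsin(p_z) ≈ -52.49°, λ = atan2(p_y, p_x) ≈ -35.90°.

≈ lat -52.5°, lon -35.9°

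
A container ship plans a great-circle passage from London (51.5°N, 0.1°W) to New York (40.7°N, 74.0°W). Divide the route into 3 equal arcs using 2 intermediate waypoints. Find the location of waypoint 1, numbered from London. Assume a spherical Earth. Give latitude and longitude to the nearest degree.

≈ 54°N, 28°W

Convert each endpoint to a unit vector on the sphere (x = cos φ cos λ, y = cos φ sin λ, z = sin φ).
The central angle between the endpoints is δ = arccos(p₁·p₂) ≈ 0.875 rad (50.1°).
Interpolate at f = 1/3 with slerp weights a = sin((1−f)δ)/sin δ ≈ 0.718, b = sin(fδ)/sin δ ≈ 0.375.
p = a·p₁ + b·p₂ ≈ (0.525, -0.274, 0.806); φ = arcsin(p_z) ≈ 53.69°, λ = atan2(p_y, p_x) ≈ -27.54°.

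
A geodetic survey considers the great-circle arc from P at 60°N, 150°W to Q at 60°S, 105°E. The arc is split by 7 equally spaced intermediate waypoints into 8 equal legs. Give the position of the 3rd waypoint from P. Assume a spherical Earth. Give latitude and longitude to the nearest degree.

The haversine formula gives a central angle δ ≈ 2.523 rad (144.6°) between the endpoints.
Interpolate at f = 3/8 with slerp weights a = sin((1−f)δ)/sin δ ≈ 1.724, b = sin(fδ)/sin δ ≈ 1.399.
p = a·p₁ + b·p₂ ≈ (-0.928, 0.244, 0.282); φ = arcsin(p_z) ≈ 16.38°, λ = atan2(p_y, p_x) ≈ 165.24°.

≈ 16°N, 165°E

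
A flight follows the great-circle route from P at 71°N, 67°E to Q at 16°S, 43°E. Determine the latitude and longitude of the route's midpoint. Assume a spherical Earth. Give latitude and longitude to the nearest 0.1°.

Convert each endpoint to a unit vector on the sphere (x = cos φ cos λ, y = cos φ sin λ, z = sin φ).
The central angle between the endpoints is δ = arccos(p₁·p₂) ≈ 1.546 rad (88.6°).
Interpolate at f = 1/2 with slerp weights a = sin((1−f)δ)/sin δ ≈ 0.698, b = sin(fδ)/sin δ ≈ 0.698.
p = a·p₁ + b·p₂ ≈ (0.580, 0.667, 0.468); φ = arcsin(p_z) ≈ 27.89°, λ = atan2(p_y, p_x) ≈ 49.01°.

≈ 27.9°N, 49.0°E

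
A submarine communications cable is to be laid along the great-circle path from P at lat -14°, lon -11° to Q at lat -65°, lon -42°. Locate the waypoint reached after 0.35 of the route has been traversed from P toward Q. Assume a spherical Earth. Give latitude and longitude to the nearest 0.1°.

≈ lat -32.5°, lon -17.0°

Write both endpoints as unit vectors p₁, p₂ with components (cos φ cos λ, cos φ sin λ, sin φ).
The central angle between the endpoints is δ = arccos(p₁·p₂) ≈ 0.963 rad (55.2°).
Interpolate at f = 0.35 with slerp weights a = sin((1−f)δ)/sin δ ≈ 0.714, b = sin(fδ)/sin δ ≈ 0.403.
p = a·p₁ + b·p₂ ≈ (0.806, -0.246, -0.538); φ = arcsin(p_z) ≈ -32.54°, λ = atan2(p_y, p_x) ≈ -16.97°.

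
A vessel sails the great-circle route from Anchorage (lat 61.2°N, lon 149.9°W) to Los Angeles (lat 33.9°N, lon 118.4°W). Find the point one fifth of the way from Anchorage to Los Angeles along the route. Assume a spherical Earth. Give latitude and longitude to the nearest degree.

Convert each endpoint to a unit vector on the sphere (x = cos φ cos λ, y = cos φ sin λ, z = sin φ).
The central angle between the endpoints is δ = arccos(p₁·p₂) ≈ 0.592 rad (33.9°).
Interpolate at f = 1/5 with slerp weights a = sin((1−f)δ)/sin δ ≈ 0.817, b = sin(fδ)/sin δ ≈ 0.212.
p = a·p₁ + b·p₂ ≈ (-0.424, -0.352, 0.834); φ = arcsin(p_z) ≈ 56.55°, λ = atan2(p_y, p_x) ≈ -140.31°.

≈ lat 57°N, lon 140°W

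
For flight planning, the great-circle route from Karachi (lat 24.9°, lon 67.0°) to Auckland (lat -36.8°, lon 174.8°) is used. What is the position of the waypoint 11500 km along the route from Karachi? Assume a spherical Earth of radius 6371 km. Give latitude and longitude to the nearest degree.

≈ lat -33°, lon 157°

Convert each endpoint to a unit vector on the sphere (x = cos φ cos λ, y = cos φ sin λ, z = sin φ).
The central angle between the endpoints is δ = arccos(p₁·p₂) ≈ 2.065 rad (118.3°). The total great-circle distance is δ·R ≈ 2.065 × 6371 ≈ 13155 km, so the target fraction is f = 11500/13155 ≈ 0.874.
Interpolate at f ≈ 0.874 with slerp weights a = sin((1−f)δ)/sin δ ≈ 0.292, b = sin(fδ)/sin δ ≈ 1.105.
p = a·p₁ + b·p₂ ≈ (-0.778, 0.324, -0.539); φ = arcsin(p_z) ≈ -32.61°, λ = atan2(p_y, p_x) ≈ 157.39°.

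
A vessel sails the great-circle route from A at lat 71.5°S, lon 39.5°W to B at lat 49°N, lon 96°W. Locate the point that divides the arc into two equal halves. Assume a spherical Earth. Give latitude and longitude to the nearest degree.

≈ lat 13°S, lon 78°W

Convert each endpoint to a unit vector on the sphere (x = cos φ cos λ, y = cos φ sin λ, z = sin φ).
The central angle between the endpoints is δ = arccos(p₁·p₂) ≈ 2.215 rad (126.9°).
Interpolate at f = 1/2 with slerp weights a = sin((1−f)δ)/sin δ ≈ 1.119, b = sin(fδ)/sin δ ≈ 1.119.
p = a·p₁ + b·p₂ ≈ (0.197, -0.956, -0.217); φ = arcsin(p_z) ≈ -12.51°, λ = atan2(p_y, p_x) ≈ -78.34°.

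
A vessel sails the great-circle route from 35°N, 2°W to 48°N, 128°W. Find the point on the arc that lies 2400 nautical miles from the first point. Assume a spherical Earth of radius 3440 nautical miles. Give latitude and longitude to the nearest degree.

Write both endpoints as unit vectors p₁, p₂ with components (cos φ cos λ, cos φ sin λ, sin φ).
The central angle between the endpoints is δ = arccos(p₁·p₂) ≈ 1.467 rad (84.0°). The total great-circle distance is δ·R ≈ 1.467 × 3440 ≈ 5045 nmi, so the target fraction is f = 2400/5045 ≈ 0.476.
Interpolate at f ≈ 0.476 with slerp weights a = sin((1−f)δ)/sin δ ≈ 0.699, b = sin(fδ)/sin δ ≈ 0.646.
p = a·p₁ + b·p₂ ≈ (0.306, -0.361, 0.881); φ = arcsin(p_z) ≈ 61.77°, λ = atan2(p_y, p_x) ≈ -49.66°.

≈ 62°N, 50°W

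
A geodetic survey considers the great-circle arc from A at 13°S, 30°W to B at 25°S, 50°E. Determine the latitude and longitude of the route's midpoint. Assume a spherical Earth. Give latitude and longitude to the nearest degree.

≈ 24°S, 8°E

Write both endpoints as unit vectors p₁, p₂ with components (cos φ cos λ, cos φ sin λ, sin φ).
The central angle between the endpoints is δ = arccos(p₁·p₂) ≈ 1.320 rad (75.6°).
Interpolate at f = 1/2 with slerp weights a = sin((1−f)δ)/sin δ ≈ 0.633, b = sin(fδ)/sin δ ≈ 0.633.
p = a·p₁ + b·p₂ ≈ (0.903, 0.131, -0.410); φ = arcsin(p_z) ≈ -24.19°, λ = atan2(p_y, p_x) ≈ 8.26°.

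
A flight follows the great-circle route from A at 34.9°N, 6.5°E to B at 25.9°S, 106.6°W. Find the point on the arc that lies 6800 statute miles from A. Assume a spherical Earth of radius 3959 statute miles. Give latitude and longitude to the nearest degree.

Write both endpoints as unit vectors p₁, p₂ with components (cos φ cos λ, cos φ sin λ, sin φ).
The central angle between the endpoints is δ = arccos(p₁·p₂) ≈ 2.140 rad (122.6°). The total great-circle distance is δ·R ≈ 2.140 × 3959 ≈ 8474 mi, so the target fraction is f = 6800/8474 ≈ 0.802.
Interpolate at f ≈ 0.802 with slerp weights a = sin((1−f)δ)/sin δ ≈ 0.487, b = sin(fδ)/sin δ ≈ 1.175.
p = a·p₁ + b·p₂ ≈ (0.095, -0.967, -0.234); φ = arcsin(p_z) ≈ -13.55°, λ = atan2(p_y, p_x) ≈ -84.38°.

≈ 14°S, 84°W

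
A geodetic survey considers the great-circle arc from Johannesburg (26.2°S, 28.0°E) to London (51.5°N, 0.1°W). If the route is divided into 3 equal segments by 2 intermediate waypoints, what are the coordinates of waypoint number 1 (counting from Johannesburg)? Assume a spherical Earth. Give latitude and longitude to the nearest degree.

≈ 0°N, 20°E

Convert each endpoint to a unit vector on the sphere (x = cos φ cos λ, y = cos φ sin λ, z = sin φ).
The central angle between the endpoints is δ = arccos(p₁·p₂) ≈ 1.423 rad (81.5°).
Interpolate at f = 1/3 with slerp weights a = sin((1−f)δ)/sin δ ≈ 0.822, b = sin(fδ)/sin δ ≈ 0.462.
p = a·p₁ + b·p₂ ≈ (0.938, 0.346, -0.001); φ = arcsin(p_z) ≈ -0.08°, λ = atan2(p_y, p_x) ≈ 20.22°.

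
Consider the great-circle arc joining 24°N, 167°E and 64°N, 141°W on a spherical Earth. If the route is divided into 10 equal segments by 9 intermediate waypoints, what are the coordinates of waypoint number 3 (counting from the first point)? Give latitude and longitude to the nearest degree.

Convert each endpoint to a unit vector on the sphere (x = cos φ cos λ, y = cos φ sin λ, z = sin φ).
The central angle between the endpoints is δ = arccos(p₁·p₂) ≈ 0.912 rad (52.3°).
Interpolate at f = 3/10 with slerp weights a = sin((1−f)δ)/sin δ ≈ 0.754, b = sin(fδ)/sin δ ≈ 0.342.
p = a·p₁ + b·p₂ ≈ (-0.787, 0.061, 0.614); φ = arcsin(p_z) ≈ 37.85°, λ = atan2(p_y, p_x) ≈ 175.60°.

≈ 38°N, 176°E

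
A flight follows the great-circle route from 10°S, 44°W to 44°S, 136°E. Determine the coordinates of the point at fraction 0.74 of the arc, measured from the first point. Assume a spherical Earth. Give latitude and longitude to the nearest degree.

From cos δ = sin φ₁ sin φ₂ + cos φ₁ cos φ₂ cos Δλ, the central angle is δ ≈ 2.199 rad (126.0°).
Interpolate at f = 0.74 with slerp weights a = sin((1−f)δ)/sin δ ≈ 0.669, b = sin(fδ)/sin δ ≈ 1.234.
p = a·p₁ + b·p₂ ≈ (-0.165, 0.159, -0.973); φ = arcsin(p_z) ≈ -76.76°, λ = atan2(p_y, p_x) ≈ 136.00°.

≈ 77°S, 136°E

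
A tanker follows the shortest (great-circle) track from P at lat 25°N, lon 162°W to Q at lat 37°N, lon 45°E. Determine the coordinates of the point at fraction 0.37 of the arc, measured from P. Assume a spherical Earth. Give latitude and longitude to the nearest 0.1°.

From cos δ = sin φ₁ sin φ₂ + cos φ₁ cos φ₂ cos Δλ, the central angle is δ ≈ 1.972 rad (113.0°).
Interpolate at f = 0.37 with slerp weights a = sin((1−f)δ)/sin δ ≈ 1.028, b = sin(fδ)/sin δ ≈ 0.724.
p = a·p₁ + b·p₂ ≈ (-0.477, 0.121, 0.870); φ = arcsin(p_z) ≈ 60.50°, λ = atan2(p_y, p_x) ≈ 165.78°.

≈ lat 60.5°N, lon 165.8°E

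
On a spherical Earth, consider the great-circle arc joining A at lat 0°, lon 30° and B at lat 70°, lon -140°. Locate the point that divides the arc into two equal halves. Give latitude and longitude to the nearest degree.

Write both endpoints as unit vectors p₁, p₂ with components (cos φ cos λ, cos φ sin λ, sin φ).
The central angle between the endpoints is δ = arccos(p₁·p₂) ≈ 1.914 rad (109.7°).
Interpolate at f = 1/2 with slerp weights a = sin((1−f)δ)/sin δ ≈ 0.868, b = sin(fδ)/sin δ ≈ 0.868.
p = a·p₁ + b·p₂ ≈ (0.524, 0.243, 0.816); φ = arcsin(p_z) ≈ 54.68°, λ = atan2(p_y, p_x) ≈ 24.88°.

≈ lat 55°, lon 25°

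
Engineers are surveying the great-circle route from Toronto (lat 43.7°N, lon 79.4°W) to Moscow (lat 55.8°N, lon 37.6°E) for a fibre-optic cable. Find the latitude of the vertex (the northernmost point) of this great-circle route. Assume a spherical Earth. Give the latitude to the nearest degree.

The great circle lies in the plane with unit normal n̂ = (p₁ × p₂)/|p₁ × p₂|.
Here n̂_z ≈ +0.393; the vertex latitude is φ_max = arccos|n̂_z| ≈ 66.9°.
Check via Clairaut: cos φ_max = |cos φ₁| · sin C = cos(43.7°)·sin(32.9°) ≈ 0.393, again giving ≈ 66.9°.

≈ 67°N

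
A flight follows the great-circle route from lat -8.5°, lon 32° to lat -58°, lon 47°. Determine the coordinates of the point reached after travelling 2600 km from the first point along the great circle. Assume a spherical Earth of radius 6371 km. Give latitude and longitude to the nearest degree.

≈ lat -31°, lon 37°

The haversine formula gives a central angle δ ≈ 0.887 rad (50.8°) between the endpoints. The total great-circle distance is δ·R ≈ 0.887 × 6371 ≈ 5652 km, so the target fraction is f = 2600/5652 ≈ 0.460.
Interpolate at f ≈ 0.460 with slerp weights a = sin((1−f)δ)/sin δ ≈ 0.595, b = sin(fδ)/sin δ ≈ 0.512.
p = a·p₁ + b·p₂ ≈ (0.684, 0.510, -0.522); φ = arcsin(p_z) ≈ -31.47°, λ = atan2(p_y, p_x) ≈ 36.72°.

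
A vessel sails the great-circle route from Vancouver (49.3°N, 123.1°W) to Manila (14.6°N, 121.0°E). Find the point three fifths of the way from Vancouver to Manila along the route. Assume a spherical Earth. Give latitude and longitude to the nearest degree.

≈ (43°N, 151°E)

Write both endpoints as unit vectors p₁, p₂ with components (cos φ cos λ, cos φ sin λ, sin φ).
The central angle between the endpoints is δ = arccos(p₁·p₂) ≈ 1.655 rad (94.8°).
Interpolate at f = 3/5 with slerp weights a = sin((1−f)δ)/sin δ ≈ 0.617, b = sin(fδ)/sin δ ≈ 0.841.
p = a·p₁ + b·p₂ ≈ (-0.639, 0.360, 0.680); φ = arcsin(p_z) ≈ 42.82°, λ = atan2(p_y, p_x) ≈ 150.57°.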